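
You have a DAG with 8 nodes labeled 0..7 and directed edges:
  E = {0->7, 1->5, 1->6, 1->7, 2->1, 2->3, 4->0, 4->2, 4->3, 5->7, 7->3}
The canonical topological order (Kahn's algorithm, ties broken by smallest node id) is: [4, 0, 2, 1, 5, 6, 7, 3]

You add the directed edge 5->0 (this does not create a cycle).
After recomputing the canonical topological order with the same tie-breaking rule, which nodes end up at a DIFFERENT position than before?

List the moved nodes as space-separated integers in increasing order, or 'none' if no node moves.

Old toposort: [4, 0, 2, 1, 5, 6, 7, 3]
Added edge 5->0
Recompute Kahn (smallest-id tiebreak):
  initial in-degrees: [2, 1, 1, 3, 0, 1, 1, 3]
  ready (indeg=0): [4]
  pop 4: indeg[0]->1; indeg[2]->0; indeg[3]->2 | ready=[2] | order so far=[4]
  pop 2: indeg[1]->0; indeg[3]->1 | ready=[1] | order so far=[4, 2]
  pop 1: indeg[5]->0; indeg[6]->0; indeg[7]->2 | ready=[5, 6] | order so far=[4, 2, 1]
  pop 5: indeg[0]->0; indeg[7]->1 | ready=[0, 6] | order so far=[4, 2, 1, 5]
  pop 0: indeg[7]->0 | ready=[6, 7] | order so far=[4, 2, 1, 5, 0]
  pop 6: no out-edges | ready=[7] | order so far=[4, 2, 1, 5, 0, 6]
  pop 7: indeg[3]->0 | ready=[3] | order so far=[4, 2, 1, 5, 0, 6, 7]
  pop 3: no out-edges | ready=[] | order so far=[4, 2, 1, 5, 0, 6, 7, 3]
New canonical toposort: [4, 2, 1, 5, 0, 6, 7, 3]
Compare positions:
  Node 0: index 1 -> 4 (moved)
  Node 1: index 3 -> 2 (moved)
  Node 2: index 2 -> 1 (moved)
  Node 3: index 7 -> 7 (same)
  Node 4: index 0 -> 0 (same)
  Node 5: index 4 -> 3 (moved)
  Node 6: index 5 -> 5 (same)
  Node 7: index 6 -> 6 (same)
Nodes that changed position: 0 1 2 5

Answer: 0 1 2 5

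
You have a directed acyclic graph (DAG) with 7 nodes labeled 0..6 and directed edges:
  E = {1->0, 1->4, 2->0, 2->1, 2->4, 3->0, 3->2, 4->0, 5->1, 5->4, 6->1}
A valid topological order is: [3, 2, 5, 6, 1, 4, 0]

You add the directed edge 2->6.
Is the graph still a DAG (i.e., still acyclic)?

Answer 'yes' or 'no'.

Answer: yes

Derivation:
Given toposort: [3, 2, 5, 6, 1, 4, 0]
Position of 2: index 1; position of 6: index 3
New edge 2->6: forward
Forward edge: respects the existing order. Still a DAG, same toposort still valid.
Still a DAG? yes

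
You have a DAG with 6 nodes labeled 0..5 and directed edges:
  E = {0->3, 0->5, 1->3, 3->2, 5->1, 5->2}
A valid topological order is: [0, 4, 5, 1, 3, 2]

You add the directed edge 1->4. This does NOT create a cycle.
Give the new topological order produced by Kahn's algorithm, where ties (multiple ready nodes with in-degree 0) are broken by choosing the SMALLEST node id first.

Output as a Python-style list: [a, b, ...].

Answer: [0, 5, 1, 3, 2, 4]

Derivation:
Old toposort: [0, 4, 5, 1, 3, 2]
Added edge: 1->4
Position of 1 (3) > position of 4 (1). Must reorder: 1 must now come before 4.
Run Kahn's algorithm (break ties by smallest node id):
  initial in-degrees: [0, 1, 2, 2, 1, 1]
  ready (indeg=0): [0]
  pop 0: indeg[3]->1; indeg[5]->0 | ready=[5] | order so far=[0]
  pop 5: indeg[1]->0; indeg[2]->1 | ready=[1] | order so far=[0, 5]
  pop 1: indeg[3]->0; indeg[4]->0 | ready=[3, 4] | order so far=[0, 5, 1]
  pop 3: indeg[2]->0 | ready=[2, 4] | order so far=[0, 5, 1, 3]
  pop 2: no out-edges | ready=[4] | order so far=[0, 5, 1, 3, 2]
  pop 4: no out-edges | ready=[] | order so far=[0, 5, 1, 3, 2, 4]
  Result: [0, 5, 1, 3, 2, 4]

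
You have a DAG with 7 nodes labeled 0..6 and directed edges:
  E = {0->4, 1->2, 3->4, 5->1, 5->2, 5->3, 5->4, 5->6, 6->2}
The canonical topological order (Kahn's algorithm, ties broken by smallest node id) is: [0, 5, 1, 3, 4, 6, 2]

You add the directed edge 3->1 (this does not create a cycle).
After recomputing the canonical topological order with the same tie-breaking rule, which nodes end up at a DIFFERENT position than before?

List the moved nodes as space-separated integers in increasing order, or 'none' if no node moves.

Old toposort: [0, 5, 1, 3, 4, 6, 2]
Added edge 3->1
Recompute Kahn (smallest-id tiebreak):
  initial in-degrees: [0, 2, 3, 1, 3, 0, 1]
  ready (indeg=0): [0, 5]
  pop 0: indeg[4]->2 | ready=[5] | order so far=[0]
  pop 5: indeg[1]->1; indeg[2]->2; indeg[3]->0; indeg[4]->1; indeg[6]->0 | ready=[3, 6] | order so far=[0, 5]
  pop 3: indeg[1]->0; indeg[4]->0 | ready=[1, 4, 6] | order so far=[0, 5, 3]
  pop 1: indeg[2]->1 | ready=[4, 6] | order so far=[0, 5, 3, 1]
  pop 4: no out-edges | ready=[6] | order so far=[0, 5, 3, 1, 4]
  pop 6: indeg[2]->0 | ready=[2] | order so far=[0, 5, 3, 1, 4, 6]
  pop 2: no out-edges | ready=[] | order so far=[0, 5, 3, 1, 4, 6, 2]
New canonical toposort: [0, 5, 3, 1, 4, 6, 2]
Compare positions:
  Node 0: index 0 -> 0 (same)
  Node 1: index 2 -> 3 (moved)
  Node 2: index 6 -> 6 (same)
  Node 3: index 3 -> 2 (moved)
  Node 4: index 4 -> 4 (same)
  Node 5: index 1 -> 1 (same)
  Node 6: index 5 -> 5 (same)
Nodes that changed position: 1 3

Answer: 1 3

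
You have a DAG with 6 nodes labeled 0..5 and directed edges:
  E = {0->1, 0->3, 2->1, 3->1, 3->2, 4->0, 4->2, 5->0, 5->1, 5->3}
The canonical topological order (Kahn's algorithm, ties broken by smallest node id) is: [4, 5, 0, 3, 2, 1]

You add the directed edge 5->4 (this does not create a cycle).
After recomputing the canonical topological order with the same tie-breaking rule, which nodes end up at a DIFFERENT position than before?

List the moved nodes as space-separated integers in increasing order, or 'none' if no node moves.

Old toposort: [4, 5, 0, 3, 2, 1]
Added edge 5->4
Recompute Kahn (smallest-id tiebreak):
  initial in-degrees: [2, 4, 2, 2, 1, 0]
  ready (indeg=0): [5]
  pop 5: indeg[0]->1; indeg[1]->3; indeg[3]->1; indeg[4]->0 | ready=[4] | order so far=[5]
  pop 4: indeg[0]->0; indeg[2]->1 | ready=[0] | order so far=[5, 4]
  pop 0: indeg[1]->2; indeg[3]->0 | ready=[3] | order so far=[5, 4, 0]
  pop 3: indeg[1]->1; indeg[2]->0 | ready=[2] | order so far=[5, 4, 0, 3]
  pop 2: indeg[1]->0 | ready=[1] | order so far=[5, 4, 0, 3, 2]
  pop 1: no out-edges | ready=[] | order so far=[5, 4, 0, 3, 2, 1]
New canonical toposort: [5, 4, 0, 3, 2, 1]
Compare positions:
  Node 0: index 2 -> 2 (same)
  Node 1: index 5 -> 5 (same)
  Node 2: index 4 -> 4 (same)
  Node 3: index 3 -> 3 (same)
  Node 4: index 0 -> 1 (moved)
  Node 5: index 1 -> 0 (moved)
Nodes that changed position: 4 5

Answer: 4 5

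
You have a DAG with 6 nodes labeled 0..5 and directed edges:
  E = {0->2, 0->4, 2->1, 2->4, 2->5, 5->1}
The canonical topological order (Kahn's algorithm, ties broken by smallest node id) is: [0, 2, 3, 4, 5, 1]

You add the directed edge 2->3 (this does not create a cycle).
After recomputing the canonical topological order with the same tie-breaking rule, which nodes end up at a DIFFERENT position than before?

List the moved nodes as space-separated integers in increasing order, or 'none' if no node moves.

Answer: none

Derivation:
Old toposort: [0, 2, 3, 4, 5, 1]
Added edge 2->3
Recompute Kahn (smallest-id tiebreak):
  initial in-degrees: [0, 2, 1, 1, 2, 1]
  ready (indeg=0): [0]
  pop 0: indeg[2]->0; indeg[4]->1 | ready=[2] | order so far=[0]
  pop 2: indeg[1]->1; indeg[3]->0; indeg[4]->0; indeg[5]->0 | ready=[3, 4, 5] | order so far=[0, 2]
  pop 3: no out-edges | ready=[4, 5] | order so far=[0, 2, 3]
  pop 4: no out-edges | ready=[5] | order so far=[0, 2, 3, 4]
  pop 5: indeg[1]->0 | ready=[1] | order so far=[0, 2, 3, 4, 5]
  pop 1: no out-edges | ready=[] | order so far=[0, 2, 3, 4, 5, 1]
New canonical toposort: [0, 2, 3, 4, 5, 1]
Compare positions:
  Node 0: index 0 -> 0 (same)
  Node 1: index 5 -> 5 (same)
  Node 2: index 1 -> 1 (same)
  Node 3: index 2 -> 2 (same)
  Node 4: index 3 -> 3 (same)
  Node 5: index 4 -> 4 (same)
Nodes that changed position: none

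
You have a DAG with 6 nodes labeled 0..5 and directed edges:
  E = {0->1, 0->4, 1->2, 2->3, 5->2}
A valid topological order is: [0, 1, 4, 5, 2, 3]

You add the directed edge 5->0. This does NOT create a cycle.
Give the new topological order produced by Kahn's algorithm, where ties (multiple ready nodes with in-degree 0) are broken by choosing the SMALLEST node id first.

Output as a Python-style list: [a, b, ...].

Old toposort: [0, 1, 4, 5, 2, 3]
Added edge: 5->0
Position of 5 (3) > position of 0 (0). Must reorder: 5 must now come before 0.
Run Kahn's algorithm (break ties by smallest node id):
  initial in-degrees: [1, 1, 2, 1, 1, 0]
  ready (indeg=0): [5]
  pop 5: indeg[0]->0; indeg[2]->1 | ready=[0] | order so far=[5]
  pop 0: indeg[1]->0; indeg[4]->0 | ready=[1, 4] | order so far=[5, 0]
  pop 1: indeg[2]->0 | ready=[2, 4] | order so far=[5, 0, 1]
  pop 2: indeg[3]->0 | ready=[3, 4] | order so far=[5, 0, 1, 2]
  pop 3: no out-edges | ready=[4] | order so far=[5, 0, 1, 2, 3]
  pop 4: no out-edges | ready=[] | order so far=[5, 0, 1, 2, 3, 4]
  Result: [5, 0, 1, 2, 3, 4]

Answer: [5, 0, 1, 2, 3, 4]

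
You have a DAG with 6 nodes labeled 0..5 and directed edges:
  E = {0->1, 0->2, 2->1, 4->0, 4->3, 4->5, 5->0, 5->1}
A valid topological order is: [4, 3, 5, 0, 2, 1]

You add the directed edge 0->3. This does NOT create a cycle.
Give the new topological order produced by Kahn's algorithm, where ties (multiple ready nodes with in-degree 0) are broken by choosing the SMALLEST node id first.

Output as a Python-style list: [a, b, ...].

Old toposort: [4, 3, 5, 0, 2, 1]
Added edge: 0->3
Position of 0 (3) > position of 3 (1). Must reorder: 0 must now come before 3.
Run Kahn's algorithm (break ties by smallest node id):
  initial in-degrees: [2, 3, 1, 2, 0, 1]
  ready (indeg=0): [4]
  pop 4: indeg[0]->1; indeg[3]->1; indeg[5]->0 | ready=[5] | order so far=[4]
  pop 5: indeg[0]->0; indeg[1]->2 | ready=[0] | order so far=[4, 5]
  pop 0: indeg[1]->1; indeg[2]->0; indeg[3]->0 | ready=[2, 3] | order so far=[4, 5, 0]
  pop 2: indeg[1]->0 | ready=[1, 3] | order so far=[4, 5, 0, 2]
  pop 1: no out-edges | ready=[3] | order so far=[4, 5, 0, 2, 1]
  pop 3: no out-edges | ready=[] | order so far=[4, 5, 0, 2, 1, 3]
  Result: [4, 5, 0, 2, 1, 3]

Answer: [4, 5, 0, 2, 1, 3]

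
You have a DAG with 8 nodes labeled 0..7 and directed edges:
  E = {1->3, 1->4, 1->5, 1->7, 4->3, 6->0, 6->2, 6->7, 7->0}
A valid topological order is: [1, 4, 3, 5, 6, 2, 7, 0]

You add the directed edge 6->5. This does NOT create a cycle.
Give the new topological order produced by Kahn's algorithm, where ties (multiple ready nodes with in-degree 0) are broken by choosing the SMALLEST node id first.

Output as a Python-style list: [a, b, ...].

Old toposort: [1, 4, 3, 5, 6, 2, 7, 0]
Added edge: 6->5
Position of 6 (4) > position of 5 (3). Must reorder: 6 must now come before 5.
Run Kahn's algorithm (break ties by smallest node id):
  initial in-degrees: [2, 0, 1, 2, 1, 2, 0, 2]
  ready (indeg=0): [1, 6]
  pop 1: indeg[3]->1; indeg[4]->0; indeg[5]->1; indeg[7]->1 | ready=[4, 6] | order so far=[1]
  pop 4: indeg[3]->0 | ready=[3, 6] | order so far=[1, 4]
  pop 3: no out-edges | ready=[6] | order so far=[1, 4, 3]
  pop 6: indeg[0]->1; indeg[2]->0; indeg[5]->0; indeg[7]->0 | ready=[2, 5, 7] | order so far=[1, 4, 3, 6]
  pop 2: no out-edges | ready=[5, 7] | order so far=[1, 4, 3, 6, 2]
  pop 5: no out-edges | ready=[7] | order so far=[1, 4, 3, 6, 2, 5]
  pop 7: indeg[0]->0 | ready=[0] | order so far=[1, 4, 3, 6, 2, 5, 7]
  pop 0: no out-edges | ready=[] | order so far=[1, 4, 3, 6, 2, 5, 7, 0]
  Result: [1, 4, 3, 6, 2, 5, 7, 0]

Answer: [1, 4, 3, 6, 2, 5, 7, 0]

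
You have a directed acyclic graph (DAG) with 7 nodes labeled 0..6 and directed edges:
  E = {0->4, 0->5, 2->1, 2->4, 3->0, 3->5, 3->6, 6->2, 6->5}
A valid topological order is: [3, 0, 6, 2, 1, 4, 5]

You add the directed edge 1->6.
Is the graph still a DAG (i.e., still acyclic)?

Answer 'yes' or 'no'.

Given toposort: [3, 0, 6, 2, 1, 4, 5]
Position of 1: index 4; position of 6: index 2
New edge 1->6: backward (u after v in old order)
Backward edge: old toposort is now invalid. Check if this creates a cycle.
Does 6 already reach 1? Reachable from 6: [1, 2, 4, 5, 6]. YES -> cycle!
Still a DAG? no

Answer: no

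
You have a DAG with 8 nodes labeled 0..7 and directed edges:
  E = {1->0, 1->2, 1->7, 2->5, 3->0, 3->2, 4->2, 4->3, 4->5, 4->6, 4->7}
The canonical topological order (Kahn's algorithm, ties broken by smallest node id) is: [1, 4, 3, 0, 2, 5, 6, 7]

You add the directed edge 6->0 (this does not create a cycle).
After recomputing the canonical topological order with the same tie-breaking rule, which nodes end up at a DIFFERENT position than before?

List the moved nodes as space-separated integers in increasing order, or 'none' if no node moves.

Answer: 0 2 5 6

Derivation:
Old toposort: [1, 4, 3, 0, 2, 5, 6, 7]
Added edge 6->0
Recompute Kahn (smallest-id tiebreak):
  initial in-degrees: [3, 0, 3, 1, 0, 2, 1, 2]
  ready (indeg=0): [1, 4]
  pop 1: indeg[0]->2; indeg[2]->2; indeg[7]->1 | ready=[4] | order so far=[1]
  pop 4: indeg[2]->1; indeg[3]->0; indeg[5]->1; indeg[6]->0; indeg[7]->0 | ready=[3, 6, 7] | order so far=[1, 4]
  pop 3: indeg[0]->1; indeg[2]->0 | ready=[2, 6, 7] | order so far=[1, 4, 3]
  pop 2: indeg[5]->0 | ready=[5, 6, 7] | order so far=[1, 4, 3, 2]
  pop 5: no out-edges | ready=[6, 7] | order so far=[1, 4, 3, 2, 5]
  pop 6: indeg[0]->0 | ready=[0, 7] | order so far=[1, 4, 3, 2, 5, 6]
  pop 0: no out-edges | ready=[7] | order so far=[1, 4, 3, 2, 5, 6, 0]
  pop 7: no out-edges | ready=[] | order so far=[1, 4, 3, 2, 5, 6, 0, 7]
New canonical toposort: [1, 4, 3, 2, 5, 6, 0, 7]
Compare positions:
  Node 0: index 3 -> 6 (moved)
  Node 1: index 0 -> 0 (same)
  Node 2: index 4 -> 3 (moved)
  Node 3: index 2 -> 2 (same)
  Node 4: index 1 -> 1 (same)
  Node 5: index 5 -> 4 (moved)
  Node 6: index 6 -> 5 (moved)
  Node 7: index 7 -> 7 (same)
Nodes that changed position: 0 2 5 6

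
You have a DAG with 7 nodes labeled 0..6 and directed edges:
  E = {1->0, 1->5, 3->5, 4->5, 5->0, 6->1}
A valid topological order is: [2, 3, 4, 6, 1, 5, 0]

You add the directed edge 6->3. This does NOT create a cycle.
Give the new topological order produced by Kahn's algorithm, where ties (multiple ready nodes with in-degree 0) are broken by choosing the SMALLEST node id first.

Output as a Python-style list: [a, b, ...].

Answer: [2, 4, 6, 1, 3, 5, 0]

Derivation:
Old toposort: [2, 3, 4, 6, 1, 5, 0]
Added edge: 6->3
Position of 6 (3) > position of 3 (1). Must reorder: 6 must now come before 3.
Run Kahn's algorithm (break ties by smallest node id):
  initial in-degrees: [2, 1, 0, 1, 0, 3, 0]
  ready (indeg=0): [2, 4, 6]
  pop 2: no out-edges | ready=[4, 6] | order so far=[2]
  pop 4: indeg[5]->2 | ready=[6] | order so far=[2, 4]
  pop 6: indeg[1]->0; indeg[3]->0 | ready=[1, 3] | order so far=[2, 4, 6]
  pop 1: indeg[0]->1; indeg[5]->1 | ready=[3] | order so far=[2, 4, 6, 1]
  pop 3: indeg[5]->0 | ready=[5] | order so far=[2, 4, 6, 1, 3]
  pop 5: indeg[0]->0 | ready=[0] | order so far=[2, 4, 6, 1, 3, 5]
  pop 0: no out-edges | ready=[] | order so far=[2, 4, 6, 1, 3, 5, 0]
  Result: [2, 4, 6, 1, 3, 5, 0]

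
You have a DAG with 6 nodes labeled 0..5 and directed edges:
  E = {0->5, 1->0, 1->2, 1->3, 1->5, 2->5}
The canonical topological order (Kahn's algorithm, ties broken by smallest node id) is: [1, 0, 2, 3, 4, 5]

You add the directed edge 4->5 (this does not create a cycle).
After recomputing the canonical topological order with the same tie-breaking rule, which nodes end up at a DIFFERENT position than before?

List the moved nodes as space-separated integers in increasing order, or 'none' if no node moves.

Answer: none

Derivation:
Old toposort: [1, 0, 2, 3, 4, 5]
Added edge 4->5
Recompute Kahn (smallest-id tiebreak):
  initial in-degrees: [1, 0, 1, 1, 0, 4]
  ready (indeg=0): [1, 4]
  pop 1: indeg[0]->0; indeg[2]->0; indeg[3]->0; indeg[5]->3 | ready=[0, 2, 3, 4] | order so far=[1]
  pop 0: indeg[5]->2 | ready=[2, 3, 4] | order so far=[1, 0]
  pop 2: indeg[5]->1 | ready=[3, 4] | order so far=[1, 0, 2]
  pop 3: no out-edges | ready=[4] | order so far=[1, 0, 2, 3]
  pop 4: indeg[5]->0 | ready=[5] | order so far=[1, 0, 2, 3, 4]
  pop 5: no out-edges | ready=[] | order so far=[1, 0, 2, 3, 4, 5]
New canonical toposort: [1, 0, 2, 3, 4, 5]
Compare positions:
  Node 0: index 1 -> 1 (same)
  Node 1: index 0 -> 0 (same)
  Node 2: index 2 -> 2 (same)
  Node 3: index 3 -> 3 (same)
  Node 4: index 4 -> 4 (same)
  Node 5: index 5 -> 5 (same)
Nodes that changed position: none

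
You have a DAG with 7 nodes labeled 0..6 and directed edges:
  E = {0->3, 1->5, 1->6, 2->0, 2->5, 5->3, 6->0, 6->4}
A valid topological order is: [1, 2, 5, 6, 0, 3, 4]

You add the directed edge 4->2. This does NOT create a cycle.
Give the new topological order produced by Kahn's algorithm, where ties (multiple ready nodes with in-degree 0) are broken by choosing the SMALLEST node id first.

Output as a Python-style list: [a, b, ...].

Answer: [1, 6, 4, 2, 0, 5, 3]

Derivation:
Old toposort: [1, 2, 5, 6, 0, 3, 4]
Added edge: 4->2
Position of 4 (6) > position of 2 (1). Must reorder: 4 must now come before 2.
Run Kahn's algorithm (break ties by smallest node id):
  initial in-degrees: [2, 0, 1, 2, 1, 2, 1]
  ready (indeg=0): [1]
  pop 1: indeg[5]->1; indeg[6]->0 | ready=[6] | order so far=[1]
  pop 6: indeg[0]->1; indeg[4]->0 | ready=[4] | order so far=[1, 6]
  pop 4: indeg[2]->0 | ready=[2] | order so far=[1, 6, 4]
  pop 2: indeg[0]->0; indeg[5]->0 | ready=[0, 5] | order so far=[1, 6, 4, 2]
  pop 0: indeg[3]->1 | ready=[5] | order so far=[1, 6, 4, 2, 0]
  pop 5: indeg[3]->0 | ready=[3] | order so far=[1, 6, 4, 2, 0, 5]
  pop 3: no out-edges | ready=[] | order so far=[1, 6, 4, 2, 0, 5, 3]
  Result: [1, 6, 4, 2, 0, 5, 3]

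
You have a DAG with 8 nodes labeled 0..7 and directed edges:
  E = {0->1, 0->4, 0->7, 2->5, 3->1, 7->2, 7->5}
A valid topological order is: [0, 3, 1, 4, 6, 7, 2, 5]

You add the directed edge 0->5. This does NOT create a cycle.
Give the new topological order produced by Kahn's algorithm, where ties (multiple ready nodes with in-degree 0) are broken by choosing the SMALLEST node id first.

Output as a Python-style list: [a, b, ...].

Old toposort: [0, 3, 1, 4, 6, 7, 2, 5]
Added edge: 0->5
Position of 0 (0) < position of 5 (7). Old order still valid.
Run Kahn's algorithm (break ties by smallest node id):
  initial in-degrees: [0, 2, 1, 0, 1, 3, 0, 1]
  ready (indeg=0): [0, 3, 6]
  pop 0: indeg[1]->1; indeg[4]->0; indeg[5]->2; indeg[7]->0 | ready=[3, 4, 6, 7] | order so far=[0]
  pop 3: indeg[1]->0 | ready=[1, 4, 6, 7] | order so far=[0, 3]
  pop 1: no out-edges | ready=[4, 6, 7] | order so far=[0, 3, 1]
  pop 4: no out-edges | ready=[6, 7] | order so far=[0, 3, 1, 4]
  pop 6: no out-edges | ready=[7] | order so far=[0, 3, 1, 4, 6]
  pop 7: indeg[2]->0; indeg[5]->1 | ready=[2] | order so far=[0, 3, 1, 4, 6, 7]
  pop 2: indeg[5]->0 | ready=[5] | order so far=[0, 3, 1, 4, 6, 7, 2]
  pop 5: no out-edges | ready=[] | order so far=[0, 3, 1, 4, 6, 7, 2, 5]
  Result: [0, 3, 1, 4, 6, 7, 2, 5]

Answer: [0, 3, 1, 4, 6, 7, 2, 5]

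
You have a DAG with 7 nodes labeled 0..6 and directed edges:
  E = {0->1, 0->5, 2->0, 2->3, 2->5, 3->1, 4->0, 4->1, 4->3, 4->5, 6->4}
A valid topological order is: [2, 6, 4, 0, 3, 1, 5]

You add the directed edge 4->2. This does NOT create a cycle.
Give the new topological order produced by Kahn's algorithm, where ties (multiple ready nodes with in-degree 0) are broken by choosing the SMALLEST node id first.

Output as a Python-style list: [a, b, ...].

Old toposort: [2, 6, 4, 0, 3, 1, 5]
Added edge: 4->2
Position of 4 (2) > position of 2 (0). Must reorder: 4 must now come before 2.
Run Kahn's algorithm (break ties by smallest node id):
  initial in-degrees: [2, 3, 1, 2, 1, 3, 0]
  ready (indeg=0): [6]
  pop 6: indeg[4]->0 | ready=[4] | order so far=[6]
  pop 4: indeg[0]->1; indeg[1]->2; indeg[2]->0; indeg[3]->1; indeg[5]->2 | ready=[2] | order so far=[6, 4]
  pop 2: indeg[0]->0; indeg[3]->0; indeg[5]->1 | ready=[0, 3] | order so far=[6, 4, 2]
  pop 0: indeg[1]->1; indeg[5]->0 | ready=[3, 5] | order so far=[6, 4, 2, 0]
  pop 3: indeg[1]->0 | ready=[1, 5] | order so far=[6, 4, 2, 0, 3]
  pop 1: no out-edges | ready=[5] | order so far=[6, 4, 2, 0, 3, 1]
  pop 5: no out-edges | ready=[] | order so far=[6, 4, 2, 0, 3, 1, 5]
  Result: [6, 4, 2, 0, 3, 1, 5]

Answer: [6, 4, 2, 0, 3, 1, 5]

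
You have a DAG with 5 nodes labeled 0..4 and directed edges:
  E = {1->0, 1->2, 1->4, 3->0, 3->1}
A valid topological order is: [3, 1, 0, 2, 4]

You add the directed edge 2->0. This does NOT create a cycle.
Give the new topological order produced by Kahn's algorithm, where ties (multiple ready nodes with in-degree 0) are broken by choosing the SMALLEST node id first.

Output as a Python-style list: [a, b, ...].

Old toposort: [3, 1, 0, 2, 4]
Added edge: 2->0
Position of 2 (3) > position of 0 (2). Must reorder: 2 must now come before 0.
Run Kahn's algorithm (break ties by smallest node id):
  initial in-degrees: [3, 1, 1, 0, 1]
  ready (indeg=0): [3]
  pop 3: indeg[0]->2; indeg[1]->0 | ready=[1] | order so far=[3]
  pop 1: indeg[0]->1; indeg[2]->0; indeg[4]->0 | ready=[2, 4] | order so far=[3, 1]
  pop 2: indeg[0]->0 | ready=[0, 4] | order so far=[3, 1, 2]
  pop 0: no out-edges | ready=[4] | order so far=[3, 1, 2, 0]
  pop 4: no out-edges | ready=[] | order so far=[3, 1, 2, 0, 4]
  Result: [3, 1, 2, 0, 4]

Answer: [3, 1, 2, 0, 4]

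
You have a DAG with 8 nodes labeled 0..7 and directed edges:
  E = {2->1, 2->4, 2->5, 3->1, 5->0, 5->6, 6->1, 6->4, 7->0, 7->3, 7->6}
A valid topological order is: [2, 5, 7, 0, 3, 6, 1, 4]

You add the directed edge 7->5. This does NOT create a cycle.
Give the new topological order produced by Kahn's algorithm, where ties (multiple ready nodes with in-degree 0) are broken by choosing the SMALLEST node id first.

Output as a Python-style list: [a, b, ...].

Old toposort: [2, 5, 7, 0, 3, 6, 1, 4]
Added edge: 7->5
Position of 7 (2) > position of 5 (1). Must reorder: 7 must now come before 5.
Run Kahn's algorithm (break ties by smallest node id):
  initial in-degrees: [2, 3, 0, 1, 2, 2, 2, 0]
  ready (indeg=0): [2, 7]
  pop 2: indeg[1]->2; indeg[4]->1; indeg[5]->1 | ready=[7] | order so far=[2]
  pop 7: indeg[0]->1; indeg[3]->0; indeg[5]->0; indeg[6]->1 | ready=[3, 5] | order so far=[2, 7]
  pop 3: indeg[1]->1 | ready=[5] | order so far=[2, 7, 3]
  pop 5: indeg[0]->0; indeg[6]->0 | ready=[0, 6] | order so far=[2, 7, 3, 5]
  pop 0: no out-edges | ready=[6] | order so far=[2, 7, 3, 5, 0]
  pop 6: indeg[1]->0; indeg[4]->0 | ready=[1, 4] | order so far=[2, 7, 3, 5, 0, 6]
  pop 1: no out-edges | ready=[4] | order so far=[2, 7, 3, 5, 0, 6, 1]
  pop 4: no out-edges | ready=[] | order so far=[2, 7, 3, 5, 0, 6, 1, 4]
  Result: [2, 7, 3, 5, 0, 6, 1, 4]

Answer: [2, 7, 3, 5, 0, 6, 1, 4]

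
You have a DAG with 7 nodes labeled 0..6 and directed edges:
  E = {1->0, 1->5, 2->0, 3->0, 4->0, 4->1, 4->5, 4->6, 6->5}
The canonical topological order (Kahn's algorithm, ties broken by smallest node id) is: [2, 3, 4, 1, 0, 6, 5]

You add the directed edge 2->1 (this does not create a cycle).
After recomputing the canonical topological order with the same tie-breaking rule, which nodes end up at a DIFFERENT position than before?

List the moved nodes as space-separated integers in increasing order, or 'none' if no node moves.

Old toposort: [2, 3, 4, 1, 0, 6, 5]
Added edge 2->1
Recompute Kahn (smallest-id tiebreak):
  initial in-degrees: [4, 2, 0, 0, 0, 3, 1]
  ready (indeg=0): [2, 3, 4]
  pop 2: indeg[0]->3; indeg[1]->1 | ready=[3, 4] | order so far=[2]
  pop 3: indeg[0]->2 | ready=[4] | order so far=[2, 3]
  pop 4: indeg[0]->1; indeg[1]->0; indeg[5]->2; indeg[6]->0 | ready=[1, 6] | order so far=[2, 3, 4]
  pop 1: indeg[0]->0; indeg[5]->1 | ready=[0, 6] | order so far=[2, 3, 4, 1]
  pop 0: no out-edges | ready=[6] | order so far=[2, 3, 4, 1, 0]
  pop 6: indeg[5]->0 | ready=[5] | order so far=[2, 3, 4, 1, 0, 6]
  pop 5: no out-edges | ready=[] | order so far=[2, 3, 4, 1, 0, 6, 5]
New canonical toposort: [2, 3, 4, 1, 0, 6, 5]
Compare positions:
  Node 0: index 4 -> 4 (same)
  Node 1: index 3 -> 3 (same)
  Node 2: index 0 -> 0 (same)
  Node 3: index 1 -> 1 (same)
  Node 4: index 2 -> 2 (same)
  Node 5: index 6 -> 6 (same)
  Node 6: index 5 -> 5 (same)
Nodes that changed position: none

Answer: none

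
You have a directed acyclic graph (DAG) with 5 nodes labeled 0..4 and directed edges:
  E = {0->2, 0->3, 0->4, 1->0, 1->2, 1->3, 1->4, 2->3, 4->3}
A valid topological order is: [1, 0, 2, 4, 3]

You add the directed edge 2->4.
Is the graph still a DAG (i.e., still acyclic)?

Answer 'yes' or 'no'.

Given toposort: [1, 0, 2, 4, 3]
Position of 2: index 2; position of 4: index 3
New edge 2->4: forward
Forward edge: respects the existing order. Still a DAG, same toposort still valid.
Still a DAG? yes

Answer: yes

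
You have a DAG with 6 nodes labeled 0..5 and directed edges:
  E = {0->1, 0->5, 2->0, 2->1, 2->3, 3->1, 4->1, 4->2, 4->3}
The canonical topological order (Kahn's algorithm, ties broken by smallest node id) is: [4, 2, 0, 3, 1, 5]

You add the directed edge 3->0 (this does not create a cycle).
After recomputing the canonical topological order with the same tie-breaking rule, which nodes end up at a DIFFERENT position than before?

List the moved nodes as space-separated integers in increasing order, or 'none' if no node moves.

Answer: 0 3

Derivation:
Old toposort: [4, 2, 0, 3, 1, 5]
Added edge 3->0
Recompute Kahn (smallest-id tiebreak):
  initial in-degrees: [2, 4, 1, 2, 0, 1]
  ready (indeg=0): [4]
  pop 4: indeg[1]->3; indeg[2]->0; indeg[3]->1 | ready=[2] | order so far=[4]
  pop 2: indeg[0]->1; indeg[1]->2; indeg[3]->0 | ready=[3] | order so far=[4, 2]
  pop 3: indeg[0]->0; indeg[1]->1 | ready=[0] | order so far=[4, 2, 3]
  pop 0: indeg[1]->0; indeg[5]->0 | ready=[1, 5] | order so far=[4, 2, 3, 0]
  pop 1: no out-edges | ready=[5] | order so far=[4, 2, 3, 0, 1]
  pop 5: no out-edges | ready=[] | order so far=[4, 2, 3, 0, 1, 5]
New canonical toposort: [4, 2, 3, 0, 1, 5]
Compare positions:
  Node 0: index 2 -> 3 (moved)
  Node 1: index 4 -> 4 (same)
  Node 2: index 1 -> 1 (same)
  Node 3: index 3 -> 2 (moved)
  Node 4: index 0 -> 0 (same)
  Node 5: index 5 -> 5 (same)
Nodes that changed position: 0 3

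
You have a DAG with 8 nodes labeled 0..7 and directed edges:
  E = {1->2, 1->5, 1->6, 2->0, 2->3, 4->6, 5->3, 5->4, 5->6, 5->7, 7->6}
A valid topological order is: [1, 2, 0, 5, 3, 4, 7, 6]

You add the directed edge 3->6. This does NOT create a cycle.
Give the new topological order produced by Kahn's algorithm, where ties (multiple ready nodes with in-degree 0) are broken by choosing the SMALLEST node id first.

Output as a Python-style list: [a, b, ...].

Answer: [1, 2, 0, 5, 3, 4, 7, 6]

Derivation:
Old toposort: [1, 2, 0, 5, 3, 4, 7, 6]
Added edge: 3->6
Position of 3 (4) < position of 6 (7). Old order still valid.
Run Kahn's algorithm (break ties by smallest node id):
  initial in-degrees: [1, 0, 1, 2, 1, 1, 5, 1]
  ready (indeg=0): [1]
  pop 1: indeg[2]->0; indeg[5]->0; indeg[6]->4 | ready=[2, 5] | order so far=[1]
  pop 2: indeg[0]->0; indeg[3]->1 | ready=[0, 5] | order so far=[1, 2]
  pop 0: no out-edges | ready=[5] | order so far=[1, 2, 0]
  pop 5: indeg[3]->0; indeg[4]->0; indeg[6]->3; indeg[7]->0 | ready=[3, 4, 7] | order so far=[1, 2, 0, 5]
  pop 3: indeg[6]->2 | ready=[4, 7] | order so far=[1, 2, 0, 5, 3]
  pop 4: indeg[6]->1 | ready=[7] | order so far=[1, 2, 0, 5, 3, 4]
  pop 7: indeg[6]->0 | ready=[6] | order so far=[1, 2, 0, 5, 3, 4, 7]
  pop 6: no out-edges | ready=[] | order so far=[1, 2, 0, 5, 3, 4, 7, 6]
  Result: [1, 2, 0, 5, 3, 4, 7, 6]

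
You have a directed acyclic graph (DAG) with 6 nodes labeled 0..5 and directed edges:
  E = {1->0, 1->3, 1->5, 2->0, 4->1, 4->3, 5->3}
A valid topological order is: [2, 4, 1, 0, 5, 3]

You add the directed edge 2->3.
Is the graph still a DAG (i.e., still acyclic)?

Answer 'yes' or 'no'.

Answer: yes

Derivation:
Given toposort: [2, 4, 1, 0, 5, 3]
Position of 2: index 0; position of 3: index 5
New edge 2->3: forward
Forward edge: respects the existing order. Still a DAG, same toposort still valid.
Still a DAG? yes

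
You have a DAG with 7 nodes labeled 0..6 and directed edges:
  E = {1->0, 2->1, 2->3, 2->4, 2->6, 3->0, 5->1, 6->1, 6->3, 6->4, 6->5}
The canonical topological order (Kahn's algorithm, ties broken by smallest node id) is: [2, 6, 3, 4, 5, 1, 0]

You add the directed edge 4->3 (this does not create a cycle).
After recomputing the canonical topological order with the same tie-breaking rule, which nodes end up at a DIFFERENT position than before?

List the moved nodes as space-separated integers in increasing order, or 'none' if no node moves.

Old toposort: [2, 6, 3, 4, 5, 1, 0]
Added edge 4->3
Recompute Kahn (smallest-id tiebreak):
  initial in-degrees: [2, 3, 0, 3, 2, 1, 1]
  ready (indeg=0): [2]
  pop 2: indeg[1]->2; indeg[3]->2; indeg[4]->1; indeg[6]->0 | ready=[6] | order so far=[2]
  pop 6: indeg[1]->1; indeg[3]->1; indeg[4]->0; indeg[5]->0 | ready=[4, 5] | order so far=[2, 6]
  pop 4: indeg[3]->0 | ready=[3, 5] | order so far=[2, 6, 4]
  pop 3: indeg[0]->1 | ready=[5] | order so far=[2, 6, 4, 3]
  pop 5: indeg[1]->0 | ready=[1] | order so far=[2, 6, 4, 3, 5]
  pop 1: indeg[0]->0 | ready=[0] | order so far=[2, 6, 4, 3, 5, 1]
  pop 0: no out-edges | ready=[] | order so far=[2, 6, 4, 3, 5, 1, 0]
New canonical toposort: [2, 6, 4, 3, 5, 1, 0]
Compare positions:
  Node 0: index 6 -> 6 (same)
  Node 1: index 5 -> 5 (same)
  Node 2: index 0 -> 0 (same)
  Node 3: index 2 -> 3 (moved)
  Node 4: index 3 -> 2 (moved)
  Node 5: index 4 -> 4 (same)
  Node 6: index 1 -> 1 (same)
Nodes that changed position: 3 4

Answer: 3 4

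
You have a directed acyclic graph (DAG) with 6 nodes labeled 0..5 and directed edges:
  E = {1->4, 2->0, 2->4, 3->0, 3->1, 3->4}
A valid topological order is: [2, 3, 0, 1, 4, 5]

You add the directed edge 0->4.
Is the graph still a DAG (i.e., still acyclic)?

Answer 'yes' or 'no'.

Answer: yes

Derivation:
Given toposort: [2, 3, 0, 1, 4, 5]
Position of 0: index 2; position of 4: index 4
New edge 0->4: forward
Forward edge: respects the existing order. Still a DAG, same toposort still valid.
Still a DAG? yes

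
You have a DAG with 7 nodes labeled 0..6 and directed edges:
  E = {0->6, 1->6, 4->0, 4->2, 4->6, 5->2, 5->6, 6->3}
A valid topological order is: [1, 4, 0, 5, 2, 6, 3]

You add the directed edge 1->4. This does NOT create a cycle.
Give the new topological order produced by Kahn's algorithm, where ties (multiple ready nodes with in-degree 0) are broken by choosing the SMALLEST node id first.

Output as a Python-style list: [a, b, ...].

Old toposort: [1, 4, 0, 5, 2, 6, 3]
Added edge: 1->4
Position of 1 (0) < position of 4 (1). Old order still valid.
Run Kahn's algorithm (break ties by smallest node id):
  initial in-degrees: [1, 0, 2, 1, 1, 0, 4]
  ready (indeg=0): [1, 5]
  pop 1: indeg[4]->0; indeg[6]->3 | ready=[4, 5] | order so far=[1]
  pop 4: indeg[0]->0; indeg[2]->1; indeg[6]->2 | ready=[0, 5] | order so far=[1, 4]
  pop 0: indeg[6]->1 | ready=[5] | order so far=[1, 4, 0]
  pop 5: indeg[2]->0; indeg[6]->0 | ready=[2, 6] | order so far=[1, 4, 0, 5]
  pop 2: no out-edges | ready=[6] | order so far=[1, 4, 0, 5, 2]
  pop 6: indeg[3]->0 | ready=[3] | order so far=[1, 4, 0, 5, 2, 6]
  pop 3: no out-edges | ready=[] | order so far=[1, 4, 0, 5, 2, 6, 3]
  Result: [1, 4, 0, 5, 2, 6, 3]

Answer: [1, 4, 0, 5, 2, 6, 3]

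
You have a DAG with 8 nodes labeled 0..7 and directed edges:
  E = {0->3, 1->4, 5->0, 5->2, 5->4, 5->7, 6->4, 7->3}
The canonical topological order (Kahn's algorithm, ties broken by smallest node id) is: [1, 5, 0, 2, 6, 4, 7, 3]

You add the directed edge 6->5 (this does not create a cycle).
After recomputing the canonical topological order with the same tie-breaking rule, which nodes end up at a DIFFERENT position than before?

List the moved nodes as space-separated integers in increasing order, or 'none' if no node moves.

Old toposort: [1, 5, 0, 2, 6, 4, 7, 3]
Added edge 6->5
Recompute Kahn (smallest-id tiebreak):
  initial in-degrees: [1, 0, 1, 2, 3, 1, 0, 1]
  ready (indeg=0): [1, 6]
  pop 1: indeg[4]->2 | ready=[6] | order so far=[1]
  pop 6: indeg[4]->1; indeg[5]->0 | ready=[5] | order so far=[1, 6]
  pop 5: indeg[0]->0; indeg[2]->0; indeg[4]->0; indeg[7]->0 | ready=[0, 2, 4, 7] | order so far=[1, 6, 5]
  pop 0: indeg[3]->1 | ready=[2, 4, 7] | order so far=[1, 6, 5, 0]
  pop 2: no out-edges | ready=[4, 7] | order so far=[1, 6, 5, 0, 2]
  pop 4: no out-edges | ready=[7] | order so far=[1, 6, 5, 0, 2, 4]
  pop 7: indeg[3]->0 | ready=[3] | order so far=[1, 6, 5, 0, 2, 4, 7]
  pop 3: no out-edges | ready=[] | order so far=[1, 6, 5, 0, 2, 4, 7, 3]
New canonical toposort: [1, 6, 5, 0, 2, 4, 7, 3]
Compare positions:
  Node 0: index 2 -> 3 (moved)
  Node 1: index 0 -> 0 (same)
  Node 2: index 3 -> 4 (moved)
  Node 3: index 7 -> 7 (same)
  Node 4: index 5 -> 5 (same)
  Node 5: index 1 -> 2 (moved)
  Node 6: index 4 -> 1 (moved)
  Node 7: index 6 -> 6 (same)
Nodes that changed position: 0 2 5 6

Answer: 0 2 5 6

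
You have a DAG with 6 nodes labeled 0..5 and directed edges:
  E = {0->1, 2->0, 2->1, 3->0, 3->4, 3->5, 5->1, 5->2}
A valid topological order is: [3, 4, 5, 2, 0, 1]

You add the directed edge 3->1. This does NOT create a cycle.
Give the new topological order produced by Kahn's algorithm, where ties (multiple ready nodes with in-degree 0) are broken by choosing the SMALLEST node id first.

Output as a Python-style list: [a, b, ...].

Old toposort: [3, 4, 5, 2, 0, 1]
Added edge: 3->1
Position of 3 (0) < position of 1 (5). Old order still valid.
Run Kahn's algorithm (break ties by smallest node id):
  initial in-degrees: [2, 4, 1, 0, 1, 1]
  ready (indeg=0): [3]
  pop 3: indeg[0]->1; indeg[1]->3; indeg[4]->0; indeg[5]->0 | ready=[4, 5] | order so far=[3]
  pop 4: no out-edges | ready=[5] | order so far=[3, 4]
  pop 5: indeg[1]->2; indeg[2]->0 | ready=[2] | order so far=[3, 4, 5]
  pop 2: indeg[0]->0; indeg[1]->1 | ready=[0] | order so far=[3, 4, 5, 2]
  pop 0: indeg[1]->0 | ready=[1] | order so far=[3, 4, 5, 2, 0]
  pop 1: no out-edges | ready=[] | order so far=[3, 4, 5, 2, 0, 1]
  Result: [3, 4, 5, 2, 0, 1]

Answer: [3, 4, 5, 2, 0, 1]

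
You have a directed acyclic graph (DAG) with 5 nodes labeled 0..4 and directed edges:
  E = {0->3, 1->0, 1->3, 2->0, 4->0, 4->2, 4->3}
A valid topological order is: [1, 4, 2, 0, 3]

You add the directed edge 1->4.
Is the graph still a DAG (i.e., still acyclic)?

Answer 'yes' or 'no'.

Answer: yes

Derivation:
Given toposort: [1, 4, 2, 0, 3]
Position of 1: index 0; position of 4: index 1
New edge 1->4: forward
Forward edge: respects the existing order. Still a DAG, same toposort still valid.
Still a DAG? yes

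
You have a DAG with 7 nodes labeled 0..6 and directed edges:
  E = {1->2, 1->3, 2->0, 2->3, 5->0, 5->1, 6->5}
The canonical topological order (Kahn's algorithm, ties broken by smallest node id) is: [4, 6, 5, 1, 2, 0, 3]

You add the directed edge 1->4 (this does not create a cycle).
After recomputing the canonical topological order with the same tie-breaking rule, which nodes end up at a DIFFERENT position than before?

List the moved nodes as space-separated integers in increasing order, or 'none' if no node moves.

Old toposort: [4, 6, 5, 1, 2, 0, 3]
Added edge 1->4
Recompute Kahn (smallest-id tiebreak):
  initial in-degrees: [2, 1, 1, 2, 1, 1, 0]
  ready (indeg=0): [6]
  pop 6: indeg[5]->0 | ready=[5] | order so far=[6]
  pop 5: indeg[0]->1; indeg[1]->0 | ready=[1] | order so far=[6, 5]
  pop 1: indeg[2]->0; indeg[3]->1; indeg[4]->0 | ready=[2, 4] | order so far=[6, 5, 1]
  pop 2: indeg[0]->0; indeg[3]->0 | ready=[0, 3, 4] | order so far=[6, 5, 1, 2]
  pop 0: no out-edges | ready=[3, 4] | order so far=[6, 5, 1, 2, 0]
  pop 3: no out-edges | ready=[4] | order so far=[6, 5, 1, 2, 0, 3]
  pop 4: no out-edges | ready=[] | order so far=[6, 5, 1, 2, 0, 3, 4]
New canonical toposort: [6, 5, 1, 2, 0, 3, 4]
Compare positions:
  Node 0: index 5 -> 4 (moved)
  Node 1: index 3 -> 2 (moved)
  Node 2: index 4 -> 3 (moved)
  Node 3: index 6 -> 5 (moved)
  Node 4: index 0 -> 6 (moved)
  Node 5: index 2 -> 1 (moved)
  Node 6: index 1 -> 0 (moved)
Nodes that changed position: 0 1 2 3 4 5 6

Answer: 0 1 2 3 4 5 6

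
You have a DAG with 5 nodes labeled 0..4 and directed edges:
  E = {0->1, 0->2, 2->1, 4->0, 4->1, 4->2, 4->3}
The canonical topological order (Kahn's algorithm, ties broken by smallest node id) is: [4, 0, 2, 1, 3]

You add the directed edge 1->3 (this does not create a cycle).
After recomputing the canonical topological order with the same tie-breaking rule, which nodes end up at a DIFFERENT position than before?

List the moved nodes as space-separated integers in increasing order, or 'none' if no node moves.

Old toposort: [4, 0, 2, 1, 3]
Added edge 1->3
Recompute Kahn (smallest-id tiebreak):
  initial in-degrees: [1, 3, 2, 2, 0]
  ready (indeg=0): [4]
  pop 4: indeg[0]->0; indeg[1]->2; indeg[2]->1; indeg[3]->1 | ready=[0] | order so far=[4]
  pop 0: indeg[1]->1; indeg[2]->0 | ready=[2] | order so far=[4, 0]
  pop 2: indeg[1]->0 | ready=[1] | order so far=[4, 0, 2]
  pop 1: indeg[3]->0 | ready=[3] | order so far=[4, 0, 2, 1]
  pop 3: no out-edges | ready=[] | order so far=[4, 0, 2, 1, 3]
New canonical toposort: [4, 0, 2, 1, 3]
Compare positions:
  Node 0: index 1 -> 1 (same)
  Node 1: index 3 -> 3 (same)
  Node 2: index 2 -> 2 (same)
  Node 3: index 4 -> 4 (same)
  Node 4: index 0 -> 0 (same)
Nodes that changed position: none

Answer: none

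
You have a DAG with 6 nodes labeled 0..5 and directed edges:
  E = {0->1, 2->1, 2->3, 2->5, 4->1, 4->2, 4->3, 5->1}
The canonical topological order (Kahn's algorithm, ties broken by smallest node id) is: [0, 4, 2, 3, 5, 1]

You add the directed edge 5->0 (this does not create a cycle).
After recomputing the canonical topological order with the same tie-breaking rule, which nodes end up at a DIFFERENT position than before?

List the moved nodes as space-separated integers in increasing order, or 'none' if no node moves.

Old toposort: [0, 4, 2, 3, 5, 1]
Added edge 5->0
Recompute Kahn (smallest-id tiebreak):
  initial in-degrees: [1, 4, 1, 2, 0, 1]
  ready (indeg=0): [4]
  pop 4: indeg[1]->3; indeg[2]->0; indeg[3]->1 | ready=[2] | order so far=[4]
  pop 2: indeg[1]->2; indeg[3]->0; indeg[5]->0 | ready=[3, 5] | order so far=[4, 2]
  pop 3: no out-edges | ready=[5] | order so far=[4, 2, 3]
  pop 5: indeg[0]->0; indeg[1]->1 | ready=[0] | order so far=[4, 2, 3, 5]
  pop 0: indeg[1]->0 | ready=[1] | order so far=[4, 2, 3, 5, 0]
  pop 1: no out-edges | ready=[] | order so far=[4, 2, 3, 5, 0, 1]
New canonical toposort: [4, 2, 3, 5, 0, 1]
Compare positions:
  Node 0: index 0 -> 4 (moved)
  Node 1: index 5 -> 5 (same)
  Node 2: index 2 -> 1 (moved)
  Node 3: index 3 -> 2 (moved)
  Node 4: index 1 -> 0 (moved)
  Node 5: index 4 -> 3 (moved)
Nodes that changed position: 0 2 3 4 5

Answer: 0 2 3 4 5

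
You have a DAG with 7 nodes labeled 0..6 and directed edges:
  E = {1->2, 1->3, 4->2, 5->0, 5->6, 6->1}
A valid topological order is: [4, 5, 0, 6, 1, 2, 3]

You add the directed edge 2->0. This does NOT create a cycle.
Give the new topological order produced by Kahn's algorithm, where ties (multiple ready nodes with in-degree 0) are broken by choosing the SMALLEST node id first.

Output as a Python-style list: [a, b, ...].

Old toposort: [4, 5, 0, 6, 1, 2, 3]
Added edge: 2->0
Position of 2 (5) > position of 0 (2). Must reorder: 2 must now come before 0.
Run Kahn's algorithm (break ties by smallest node id):
  initial in-degrees: [2, 1, 2, 1, 0, 0, 1]
  ready (indeg=0): [4, 5]
  pop 4: indeg[2]->1 | ready=[5] | order so far=[4]
  pop 5: indeg[0]->1; indeg[6]->0 | ready=[6] | order so far=[4, 5]
  pop 6: indeg[1]->0 | ready=[1] | order so far=[4, 5, 6]
  pop 1: indeg[2]->0; indeg[3]->0 | ready=[2, 3] | order so far=[4, 5, 6, 1]
  pop 2: indeg[0]->0 | ready=[0, 3] | order so far=[4, 5, 6, 1, 2]
  pop 0: no out-edges | ready=[3] | order so far=[4, 5, 6, 1, 2, 0]
  pop 3: no out-edges | ready=[] | order so far=[4, 5, 6, 1, 2, 0, 3]
  Result: [4, 5, 6, 1, 2, 0, 3]

Answer: [4, 5, 6, 1, 2, 0, 3]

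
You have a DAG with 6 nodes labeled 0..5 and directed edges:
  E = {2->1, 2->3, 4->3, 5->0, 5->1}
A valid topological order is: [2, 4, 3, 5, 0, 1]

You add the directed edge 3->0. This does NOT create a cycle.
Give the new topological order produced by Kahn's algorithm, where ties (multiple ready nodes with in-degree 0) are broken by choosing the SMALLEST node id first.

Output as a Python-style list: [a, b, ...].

Old toposort: [2, 4, 3, 5, 0, 1]
Added edge: 3->0
Position of 3 (2) < position of 0 (4). Old order still valid.
Run Kahn's algorithm (break ties by smallest node id):
  initial in-degrees: [2, 2, 0, 2, 0, 0]
  ready (indeg=0): [2, 4, 5]
  pop 2: indeg[1]->1; indeg[3]->1 | ready=[4, 5] | order so far=[2]
  pop 4: indeg[3]->0 | ready=[3, 5] | order so far=[2, 4]
  pop 3: indeg[0]->1 | ready=[5] | order so far=[2, 4, 3]
  pop 5: indeg[0]->0; indeg[1]->0 | ready=[0, 1] | order so far=[2, 4, 3, 5]
  pop 0: no out-edges | ready=[1] | order so far=[2, 4, 3, 5, 0]
  pop 1: no out-edges | ready=[] | order so far=[2, 4, 3, 5, 0, 1]
  Result: [2, 4, 3, 5, 0, 1]

Answer: [2, 4, 3, 5, 0, 1]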